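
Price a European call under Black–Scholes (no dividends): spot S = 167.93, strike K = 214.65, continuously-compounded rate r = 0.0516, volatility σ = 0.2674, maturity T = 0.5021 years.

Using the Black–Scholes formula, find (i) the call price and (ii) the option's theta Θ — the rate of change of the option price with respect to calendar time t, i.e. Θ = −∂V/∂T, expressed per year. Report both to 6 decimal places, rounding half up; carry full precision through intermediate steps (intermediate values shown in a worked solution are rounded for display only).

σ√T = 0.2674·√0.5021 = 0.189477
d₁ = (ln(S/K) + (r+σ²/2)T) / (σ√T) = (ln(167.93/214.65) + (0.0516+0.2674²/2)·0.5021) / 0.189477 = (-0.245462 + 0.043859) / 0.189477 = -1.063994
d₂ = d₁ − σ√T = -1.063994 − 0.189477 = -1.253471
e^{−rT} = e^{−0.0516·0.5021} = 0.974424
N(d₁) = 0.143666,  N(d₂) = 0.105017
Call price V = S·N(d₁) − K·e^{−rT}·N(d₂) = 24.125774 − 21.965403 = 2.160370
φ(d₁) = (1/√(2π))·e^{−d₁²/2} = 0.226507
Θ = −S·φ(d₁)·σ/(2√T) − r·K·e^{−rT}·N(d₂) = −7.177047 − 1.133415 = -8.310462

price = 2.160370
Θ = -8.310462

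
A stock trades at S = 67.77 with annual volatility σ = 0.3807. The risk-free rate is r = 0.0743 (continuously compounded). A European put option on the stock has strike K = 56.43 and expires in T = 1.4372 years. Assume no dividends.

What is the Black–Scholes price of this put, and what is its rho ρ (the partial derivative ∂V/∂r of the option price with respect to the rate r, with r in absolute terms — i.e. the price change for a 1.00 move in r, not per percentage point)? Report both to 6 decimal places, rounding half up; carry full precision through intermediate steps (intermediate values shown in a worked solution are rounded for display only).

price = 4.199982
ρ = -24.927664

σ√T = 0.3807·√1.4372 = 0.456396
d₁ = (ln(S/K) + (r+σ²/2)T) / (σ√T) = (ln(67.77/56.43) + (0.0743+0.3807²/2)·1.4372) / 0.456396 = (0.183119 + 0.210932) / 0.456396 = 0.863398
d₂ = d₁ − σ√T = 0.863398 − 0.456396 = 0.407002
e^{−rT} = e^{−0.0743·1.4372} = 0.898720
N(−d₁) = 0.193959,  N(−d₂) = 0.342003
Put price V = K·e^{−rT}·N(−d₂) − S·N(−d₁) = 17.344604 − 13.144622 = 4.199982
ρ = −K·T·e^{−rT}·N(−d₂) = -24.927664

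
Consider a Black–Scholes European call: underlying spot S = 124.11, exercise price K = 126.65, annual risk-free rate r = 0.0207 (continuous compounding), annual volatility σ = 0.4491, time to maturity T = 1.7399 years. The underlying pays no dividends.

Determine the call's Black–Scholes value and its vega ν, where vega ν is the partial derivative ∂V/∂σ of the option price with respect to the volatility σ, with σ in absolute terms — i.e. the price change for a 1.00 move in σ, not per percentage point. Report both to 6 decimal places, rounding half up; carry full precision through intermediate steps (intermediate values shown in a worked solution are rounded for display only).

σ√T = 0.4491·√1.7399 = 0.592387
d₁ = (ln(S/K) + (r+σ²/2)T) / (σ√T) = (ln(124.11/126.65) + (0.0207+0.4491²/2)·1.7399) / 0.592387 = (-0.020259 + 0.211477) / 0.592387 = 0.322792
d₂ = d₁ − σ√T = 0.322792 − 0.592387 = -0.269594
e^{−rT} = e^{−0.0207·1.7399} = 0.964625
N(d₁) = 0.626574,  N(d₂) = 0.393736
Call price V = S·N(d₁) − K·e^{−rT}·N(d₂) = 77.764059 − 48.102647 = 29.661413
φ(d₁) = (1/√(2π))·e^{−d₁²/2} = 0.378691
ν = S·φ(d₁)·√T = 61.994531

price = 29.661413
ν = 61.994531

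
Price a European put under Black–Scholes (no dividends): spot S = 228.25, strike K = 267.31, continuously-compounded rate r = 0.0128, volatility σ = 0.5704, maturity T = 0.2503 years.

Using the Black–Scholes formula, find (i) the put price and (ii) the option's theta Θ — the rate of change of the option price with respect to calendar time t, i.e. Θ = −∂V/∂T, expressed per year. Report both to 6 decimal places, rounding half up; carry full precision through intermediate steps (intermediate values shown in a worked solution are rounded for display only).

price = 51.159168
Θ = -45.355339

σ√T = 0.5704·√0.2503 = 0.285371
d₁ = (ln(S/K) + (r+σ²/2)T) / (σ√T) = (ln(228.25/267.31) + (0.0128+0.5704²/2)·0.2503) / 0.285371 = (-0.157968 + 0.043922) / 0.285371 = -0.399639
d₂ = d₁ − σ√T = -0.399639 − 0.285371 = -0.685010
e^{−rT} = e^{−0.0128·0.2503} = 0.996801
N(−d₁) = 0.655289,  N(−d₂) = 0.753331
Put price V = K·e^{−rT}·N(−d₂) − S·N(−d₁) = 200.728816 − 149.569648 = 51.159168
φ(d₁) = (1/√(2π))·e^{−d₁²/2} = 0.368323
Θ = −S·φ(d₁)·σ/(2√T) + r·K·e^{−rT}·N(−d₂) = −47.924668 + 2.569329 = -45.355339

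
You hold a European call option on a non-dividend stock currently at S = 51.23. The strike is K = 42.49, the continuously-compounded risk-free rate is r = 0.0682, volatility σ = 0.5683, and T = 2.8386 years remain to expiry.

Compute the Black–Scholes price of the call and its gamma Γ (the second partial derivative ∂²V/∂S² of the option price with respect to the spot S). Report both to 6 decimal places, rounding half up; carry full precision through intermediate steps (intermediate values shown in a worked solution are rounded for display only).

price = 25.100993
Γ = 0.005540

σ√T = 0.5683·√2.8386 = 0.957480
d₁ = (ln(S/K) + (r+σ²/2)T) / (σ√T) = (ln(51.23/42.49) + (0.0682+0.5683²/2)·2.8386) / 0.957480 = (0.187057 + 0.651977) / 0.957480 = 0.876293
d₂ = d₁ − σ√T = 0.876293 − 0.957480 = -0.081187
e^{−rT} = e^{−0.0682·2.8386} = 0.823994
N(d₁) = 0.809565,  N(d₂) = 0.467647
Call price V = S·N(d₁) − K·e^{−rT}·N(d₂) = 41.473996 − 16.373003 = 25.100993
φ(d₁) = (1/√(2π))·e^{−d₁²/2} = 0.271747
Γ = φ(d₁) / (S·σ·√T) = 0.005540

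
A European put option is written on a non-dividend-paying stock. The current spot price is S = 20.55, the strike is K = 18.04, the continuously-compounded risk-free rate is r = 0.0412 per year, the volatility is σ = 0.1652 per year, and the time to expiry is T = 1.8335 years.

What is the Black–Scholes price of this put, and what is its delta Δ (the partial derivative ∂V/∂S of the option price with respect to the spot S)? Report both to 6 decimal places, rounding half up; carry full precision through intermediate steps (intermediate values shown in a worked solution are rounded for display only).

σ√T = 0.1652·√1.8335 = 0.223692
d₁ = (ln(S/K) + (r+σ²/2)T) / (σ√T) = (ln(20.55/18.04) + (0.0412+0.1652²/2)·1.8335) / 0.223692 = (0.130269 + 0.100559) / 0.223692 = 1.031904
d₂ = d₁ − σ√T = 1.031904 − 0.223692 = 0.808212
e^{−rT} = e^{−0.0412·1.8335} = 0.927242
N(−d₁) = 0.151059,  N(−d₂) = 0.209484
Put price V = K·e^{−rT}·N(−d₂) − S·N(−d₁) = 3.504139 − 3.104253 = 0.399886
Δ = −N(−d₁) = -0.151059

price = 0.399886
Δ = -0.151059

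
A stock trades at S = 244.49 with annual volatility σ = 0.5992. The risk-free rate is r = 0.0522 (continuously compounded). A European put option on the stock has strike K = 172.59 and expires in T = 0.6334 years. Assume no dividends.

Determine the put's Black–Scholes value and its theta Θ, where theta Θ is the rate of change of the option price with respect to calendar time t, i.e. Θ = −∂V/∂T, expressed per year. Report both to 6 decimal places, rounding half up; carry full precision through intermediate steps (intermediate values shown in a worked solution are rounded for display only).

σ√T = 0.5992·√0.6334 = 0.476882
d₁ = (ln(S/K) + (r+σ²/2)T) / (σ√T) = (ln(244.49/172.59) + (0.0522+0.5992²/2)·0.6334) / 0.476882 = (0.348256 + 0.146772) / 0.476882 = 1.038050
d₂ = d₁ − σ√T = 1.038050 − 0.476882 = 0.561168
e^{−rT} = e^{−0.0522·0.6334} = 0.967477
N(−d₁) = 0.149623,  N(−d₂) = 0.287341
Put price V = K·e^{−rT}·N(−d₂) − S·N(−d₁) = 47.979386 − 36.581426 = 11.397960
φ(d₁) = (1/√(2π))·e^{−d₁²/2} = 0.232768
Θ = −S·φ(d₁)·σ/(2√T) + r·K·e^{−rT}·N(−d₂) = −21.423353 + 2.504524 = -18.918829

price = 11.397960
Θ = -18.918829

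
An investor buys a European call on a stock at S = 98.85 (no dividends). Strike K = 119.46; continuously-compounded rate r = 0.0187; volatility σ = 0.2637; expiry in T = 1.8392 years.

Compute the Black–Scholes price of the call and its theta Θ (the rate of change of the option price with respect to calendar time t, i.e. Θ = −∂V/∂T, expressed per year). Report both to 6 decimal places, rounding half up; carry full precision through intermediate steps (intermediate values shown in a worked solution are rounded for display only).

price = 8.305874
Θ = -4.294974

σ√T = 0.2637·√1.8392 = 0.357622
d₁ = (ln(S/K) + (r+σ²/2)T) / (σ√T) = (ln(98.85/119.46) + (0.0187+0.2637²/2)·1.8392) / 0.357622 = (-0.189378 + 0.098340) / 0.357622 = -0.254565
d₂ = d₁ − σ√T = -0.254565 − 0.357622 = -0.612187
e^{−rT} = e^{−0.0187·1.8392} = 0.966192
N(d₁) = 0.399530,  N(d₂) = 0.270207
Call price V = S·N(d₁) − K·e^{−rT}·N(d₂) = 39.493494 − 31.187621 = 8.305874
φ(d₁) = (1/√(2π))·e^{−d₁²/2} = 0.386223
Θ = −S·φ(d₁)·σ/(2√T) − r·K·e^{−rT}·N(d₂) = −3.711765 − 0.583209 = -4.294974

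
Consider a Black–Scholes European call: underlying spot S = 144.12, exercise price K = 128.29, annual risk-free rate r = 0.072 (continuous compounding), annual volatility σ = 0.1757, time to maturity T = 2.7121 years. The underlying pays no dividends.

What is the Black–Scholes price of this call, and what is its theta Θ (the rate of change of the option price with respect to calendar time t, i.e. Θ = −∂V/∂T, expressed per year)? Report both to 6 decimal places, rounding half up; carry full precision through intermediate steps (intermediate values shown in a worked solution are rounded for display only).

price = 41.131985
Θ = -7.718435

σ√T = 0.1757·√2.7121 = 0.289351
d₁ = (ln(S/K) + (r+σ²/2)T) / (σ√T) = (ln(144.12/128.29) + (0.072+0.1757²/2)·2.7121) / 0.289351 = (0.116353 + 0.237133) / 0.289351 = 1.221653
d₂ = d₁ − σ√T = 1.221653 − 0.289351 = 0.932302
e^{−rT} = e^{−0.072·2.7121} = 0.822612
N(d₁) = 0.889080,  N(d₂) = 0.824410
Call price V = S·N(d₁) − K·e^{−rT}·N(d₂) = 128.134279 − 87.002294 = 41.131985
φ(d₁) = (1/√(2π))·e^{−d₁²/2} = 0.189161
Θ = −S·φ(d₁)·σ/(2√T) − r·K·e^{−rT}·N(d₂) = −1.454270 − 6.264165 = -7.718435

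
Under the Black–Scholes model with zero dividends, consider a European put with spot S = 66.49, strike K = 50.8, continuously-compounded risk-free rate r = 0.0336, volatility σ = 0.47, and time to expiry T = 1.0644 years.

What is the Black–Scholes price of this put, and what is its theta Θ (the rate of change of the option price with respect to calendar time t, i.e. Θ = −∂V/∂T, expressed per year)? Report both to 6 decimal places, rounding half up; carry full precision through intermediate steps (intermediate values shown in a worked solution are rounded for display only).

σ√T = 0.47·√1.0644 = 0.484898
d₁ = (ln(S/K) + (r+σ²/2)T) / (σ√T) = (ln(66.49/50.8) + (0.0336+0.47²/2)·1.0644) / 0.484898 = (0.269155 + 0.153327) / 0.484898 = 0.871280
d₂ = d₁ − σ√T = 0.871280 − 0.484898 = 0.386383
e^{−rT} = e^{−0.0336·1.0644} = 0.964868
N(−d₁) = 0.191801,  N(−d₂) = 0.349607
Put price V = K·e^{−rT}·N(−d₂) − S·N(−d₁) = 17.136078 − 12.752817 = 4.383260
φ(d₁) = (1/√(2π))·e^{−d₁²/2} = 0.272940
Θ = −S·φ(d₁)·σ/(2√T) + r·K·e^{−rT}·N(−d₂) = −4.133700 + 0.575772 = -3.557928

price = 4.383260
Θ = -3.557928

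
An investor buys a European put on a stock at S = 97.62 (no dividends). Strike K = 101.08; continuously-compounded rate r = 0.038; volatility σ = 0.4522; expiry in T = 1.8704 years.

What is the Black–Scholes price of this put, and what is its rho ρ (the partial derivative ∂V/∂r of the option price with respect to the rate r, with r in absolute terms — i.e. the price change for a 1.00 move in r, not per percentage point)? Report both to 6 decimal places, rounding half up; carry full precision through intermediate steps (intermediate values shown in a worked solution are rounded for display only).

σ√T = 0.4522·√1.8704 = 0.618440
d₁ = (ln(S/K) + (r+σ²/2)T) / (σ√T) = (ln(97.62/101.08) + (0.038+0.4522²/2)·1.8704) / 0.618440 = (-0.034830 + 0.262309) / 0.618440 = 0.367828
d₂ = d₁ − σ√T = 0.367828 − 0.618440 = -0.250613
e^{−rT} = e^{−0.038·1.8704} = 0.931392
N(−d₁) = 0.356501,  N(−d₂) = 0.598943
Put price V = K·e^{−rT}·N(−d₂) − S·N(−d₁) = 56.387557 − 34.801611 = 21.585946
ρ = −K·T·e^{−rT}·N(−d₂) = -105.467287

price = 21.585946
ρ = -105.467287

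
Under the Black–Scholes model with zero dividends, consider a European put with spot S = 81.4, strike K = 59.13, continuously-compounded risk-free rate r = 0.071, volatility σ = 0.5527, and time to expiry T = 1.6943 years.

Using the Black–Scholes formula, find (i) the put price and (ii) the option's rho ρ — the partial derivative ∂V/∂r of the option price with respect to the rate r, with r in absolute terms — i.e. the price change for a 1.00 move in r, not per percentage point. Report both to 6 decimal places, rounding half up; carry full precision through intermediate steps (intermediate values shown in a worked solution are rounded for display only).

σ√T = 0.5527·√1.6943 = 0.719424
d₁ = (ln(S/K) + (r+σ²/2)T) / (σ√T) = (ln(81.4/59.13) + (0.071+0.5527²/2)·1.6943) / 0.719424 = (0.319637 + 0.379080) / 0.719424 = 0.971218
d₂ = d₁ − σ√T = 0.971218 − 0.719424 = 0.251795
e^{−rT} = e^{−0.071·1.6943} = 0.886659
N(−d₁) = 0.165720,  N(−d₂) = 0.400600
Put price V = K·e^{−rT}·N(−d₂) − S·N(−d₁) = 21.002697 − 13.489592 = 7.513106
ρ = −K·T·e^{−rT}·N(−d₂) = -35.584870

price = 7.513106
ρ = -35.584870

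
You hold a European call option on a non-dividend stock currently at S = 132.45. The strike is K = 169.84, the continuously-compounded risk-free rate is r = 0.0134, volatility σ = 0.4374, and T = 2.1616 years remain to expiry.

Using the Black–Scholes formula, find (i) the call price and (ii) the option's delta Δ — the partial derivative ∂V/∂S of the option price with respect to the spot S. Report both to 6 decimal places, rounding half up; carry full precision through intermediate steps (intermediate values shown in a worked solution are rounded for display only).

price = 23.320105
Δ = 0.491992

σ√T = 0.4374·√2.1616 = 0.643082
d₁ = (ln(S/K) + (r+σ²/2)T) / (σ√T) = (ln(132.45/169.84) + (0.0134+0.4374²/2)·2.1616) / 0.643082 = (-0.248652 + 0.235743) / 0.643082 = -0.020073
d₂ = d₁ − σ√T = -0.020073 − 0.643082 = -0.663156
e^{−rT} = e^{−0.0134·2.1616} = 0.971450
N(d₁) = 0.491992,  N(d₂) = 0.253615
Call price V = S·N(d₁) − K·e^{−rT}·N(d₂) = 65.164395 − 41.844289 = 23.320105
Δ = N(d₁) = 0.491992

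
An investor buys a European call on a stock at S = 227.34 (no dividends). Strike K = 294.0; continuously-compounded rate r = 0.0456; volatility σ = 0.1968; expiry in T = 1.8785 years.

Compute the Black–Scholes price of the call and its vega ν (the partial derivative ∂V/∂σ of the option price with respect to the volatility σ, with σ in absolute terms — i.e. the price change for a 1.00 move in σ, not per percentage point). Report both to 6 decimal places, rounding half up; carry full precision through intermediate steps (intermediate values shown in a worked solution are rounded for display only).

price = 10.575792
ν = 109.652584

σ√T = 0.1968·√1.8785 = 0.269731
d₁ = (ln(S/K) + (r+σ²/2)T) / (σ√T) = (ln(227.34/294.0) + (0.0456+0.1968²/2)·1.8785) / 0.269731 = (-0.257133 + 0.122037) / 0.269731 = -0.500855
d₂ = d₁ − σ√T = -0.500855 − 0.269731 = -0.770586
e^{−rT} = e^{−0.0456·1.8785} = 0.917907
N(d₁) = 0.308237,  N(d₂) = 0.220476
Call price V = S·N(d₁) − K·e^{−rT}·N(d₂) = 70.074498 − 59.498706 = 10.575792
φ(d₁) = (1/√(2π))·e^{−d₁²/2} = 0.351915
ν = S·φ(d₁)·√T = 109.652584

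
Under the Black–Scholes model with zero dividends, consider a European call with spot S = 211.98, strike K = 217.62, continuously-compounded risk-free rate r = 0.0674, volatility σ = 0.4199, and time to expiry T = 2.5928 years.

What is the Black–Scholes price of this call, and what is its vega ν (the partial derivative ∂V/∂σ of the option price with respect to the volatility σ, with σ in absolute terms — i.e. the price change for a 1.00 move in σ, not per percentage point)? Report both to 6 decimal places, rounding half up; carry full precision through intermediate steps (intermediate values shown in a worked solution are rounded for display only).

σ√T = 0.4199·√2.5928 = 0.676130
d₁ = (ln(S/K) + (r+σ²/2)T) / (σ√T) = (ln(211.98/217.62) + (0.0674+0.4199²/2)·2.5928) / 0.676130 = (-0.026258 + 0.403331) / 0.676130 = 0.557692
d₂ = d₁ − σ√T = 0.557692 − 0.676130 = -0.118438
e^{−rT} = e^{−0.0674·2.5928} = 0.839663
N(d₁) = 0.711473,  N(d₂) = 0.452860
Call price V = S·N(d₁) − K·e^{−rT}·N(d₂) = 150.817955 − 82.749975 = 68.067980
φ(d₁) = (1/√(2π))·e^{−d₁²/2} = 0.341486
ν = S·φ(d₁)·√T = 116.560741

price = 68.067980
ν = 116.560741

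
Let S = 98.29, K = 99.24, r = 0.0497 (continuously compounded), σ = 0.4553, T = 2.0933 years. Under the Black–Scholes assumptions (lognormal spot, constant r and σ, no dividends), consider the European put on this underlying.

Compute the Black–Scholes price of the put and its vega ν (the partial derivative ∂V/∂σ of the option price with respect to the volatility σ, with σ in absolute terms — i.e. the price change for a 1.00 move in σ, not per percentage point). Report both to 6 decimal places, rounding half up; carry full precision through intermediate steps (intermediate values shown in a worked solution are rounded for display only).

σ√T = 0.4553·√2.0933 = 0.658739
d₁ = (ln(S/K) + (r+σ²/2)T) / (σ√T) = (ln(98.29/99.24) + (0.0497+0.4553²/2)·2.0933) / 0.658739 = (-0.009619 + 0.321006) / 0.658739 = 0.472701
d₂ = d₁ − σ√T = 0.472701 − 0.658739 = -0.186038
e^{−rT} = e^{−0.0497·2.0933} = 0.901192
N(−d₁) = 0.318213,  N(−d₂) = 0.573792
Put price V = K·e^{−rT}·N(−d₂) − S·N(−d₁) = 51.316721 − 31.277176 = 20.039545
φ(d₁) = (1/√(2π))·e^{−d₁²/2} = 0.356771
ν = S·φ(d₁)·√T = 50.735784

price = 20.039545
ν = 50.735784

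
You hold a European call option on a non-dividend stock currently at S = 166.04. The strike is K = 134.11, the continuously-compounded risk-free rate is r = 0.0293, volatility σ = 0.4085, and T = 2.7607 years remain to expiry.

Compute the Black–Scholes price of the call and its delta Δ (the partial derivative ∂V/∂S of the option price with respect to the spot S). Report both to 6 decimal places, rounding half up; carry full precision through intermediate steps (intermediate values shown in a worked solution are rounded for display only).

σ√T = 0.4085·√2.7607 = 0.678737
d₁ = (ln(S/K) + (r+σ²/2)T) / (σ√T) = (ln(166.04/134.11) + (0.0293+0.4085²/2)·2.7607) / 0.678737 = (0.213568 + 0.311231) / 0.678737 = 0.773199
d₂ = d₁ − σ√T = 0.773199 − 0.678737 = 0.094462
e^{−rT} = e^{−0.0293·2.7607} = 0.922297
N(d₁) = 0.780298,  N(d₂) = 0.537629
Call price V = S·N(d₁) − K·e^{−rT}·N(d₂) = 129.560632 − 66.498875 = 63.061757
Δ = N(d₁) = 0.780298

price = 63.061757
Δ = 0.780298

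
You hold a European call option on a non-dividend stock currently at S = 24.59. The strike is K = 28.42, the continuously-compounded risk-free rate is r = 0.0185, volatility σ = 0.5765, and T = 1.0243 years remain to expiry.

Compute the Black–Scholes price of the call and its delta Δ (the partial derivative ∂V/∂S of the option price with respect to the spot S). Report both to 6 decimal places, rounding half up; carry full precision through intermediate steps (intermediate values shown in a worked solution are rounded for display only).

σ√T = 0.5765·√1.0243 = 0.583462
d₁ = (ln(S/K) + (r+σ²/2)T) / (σ√T) = (ln(24.59/28.42) + (0.0185+0.5765²/2)·1.0243) / 0.583462 = (-0.144753 + 0.189164) / 0.583462 = 0.076115
d₂ = d₁ − σ√T = 0.076115 − 0.583462 = -0.507347
e^{−rT} = e^{−0.0185·1.0243} = 0.981229
N(d₁) = 0.530336,  N(d₂) = 0.305956
Call price V = S·N(d₁) − K·e^{−rT}·N(d₂) = 13.040971 − 8.532040 = 4.508931
Δ = N(d₁) = 0.530336

price = 4.508931
Δ = 0.530336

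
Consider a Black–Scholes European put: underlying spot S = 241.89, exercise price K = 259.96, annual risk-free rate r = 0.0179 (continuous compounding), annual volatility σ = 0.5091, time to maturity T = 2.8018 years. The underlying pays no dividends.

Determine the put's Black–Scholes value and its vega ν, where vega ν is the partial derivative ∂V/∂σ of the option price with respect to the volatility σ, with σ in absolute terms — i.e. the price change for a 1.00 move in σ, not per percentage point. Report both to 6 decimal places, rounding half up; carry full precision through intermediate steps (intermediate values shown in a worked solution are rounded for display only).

σ√T = 0.5091·√2.8018 = 0.852161
d₁ = (ln(S/K) + (r+σ²/2)T) / (σ√T) = (ln(241.89/259.96) + (0.0179+0.5091²/2)·2.8018) / 0.852161 = (-0.072045 + 0.413241) / 0.852161 = 0.400390
d₂ = d₁ − σ√T = 0.400390 − 0.852161 = -0.451771
e^{−rT} = e^{−0.0179·2.8018} = 0.951085
N(−d₁) = 0.344435,  N(−d₂) = 0.674283
Put price V = K·e^{−rT}·N(−d₂) − S·N(−d₁) = 166.712410 − 83.315299 = 83.397111
φ(d₁) = (1/√(2π))·e^{−d₁²/2} = 0.368213
ν = S·φ(d₁)·√T = 149.085433

price = 83.397111
ν = 149.085433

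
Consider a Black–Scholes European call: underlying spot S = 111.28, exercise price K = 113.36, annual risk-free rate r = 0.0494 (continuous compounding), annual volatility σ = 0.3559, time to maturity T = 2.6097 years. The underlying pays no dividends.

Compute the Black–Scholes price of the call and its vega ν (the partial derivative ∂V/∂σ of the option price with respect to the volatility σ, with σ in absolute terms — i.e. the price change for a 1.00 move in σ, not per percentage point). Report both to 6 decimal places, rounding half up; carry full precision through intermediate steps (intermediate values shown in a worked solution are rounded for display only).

price = 30.102863
ν = 63.929001

σ√T = 0.3559·√2.6097 = 0.574941
d₁ = (ln(S/K) + (r+σ²/2)T) / (σ√T) = (ln(111.28/113.36) + (0.0494+0.3559²/2)·2.6097) / 0.574941 = (-0.018519 + 0.294198) / 0.574941 = 0.479490
d₂ = d₁ − σ√T = 0.479490 − 0.574941 = -0.095451
e^{−rT} = e^{−0.0494·2.6097} = 0.879045
N(d₁) = 0.684205,  N(d₂) = 0.461978
Call price V = S·N(d₁) − K·e^{−rT}·N(d₂) = 76.138345 − 46.035482 = 30.102863
φ(d₁) = (1/√(2π))·e^{−d₁²/2} = 0.355619
ν = S·φ(d₁)·√T = 63.929001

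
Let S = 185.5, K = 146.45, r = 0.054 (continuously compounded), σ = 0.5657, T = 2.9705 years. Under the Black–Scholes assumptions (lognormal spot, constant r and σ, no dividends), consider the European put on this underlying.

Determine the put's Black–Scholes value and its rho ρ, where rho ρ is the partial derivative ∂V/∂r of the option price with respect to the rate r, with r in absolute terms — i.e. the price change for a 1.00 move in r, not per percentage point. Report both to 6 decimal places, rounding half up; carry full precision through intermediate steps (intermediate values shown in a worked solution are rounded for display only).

price = 31.958999
ρ = -197.172081

σ√T = 0.5657·√2.9705 = 0.974992
d₁ = (ln(S/K) + (r+σ²/2)T) / (σ√T) = (ln(185.5/146.45) + (0.054+0.5657²/2)·2.9705) / 0.974992 = (0.236371 + 0.635711) / 0.974992 = 0.894451
d₂ = d₁ − σ√T = 0.894451 − 0.974992 = -0.080541
e^{−rT} = e^{−0.054·2.9705} = 0.851797
N(−d₁) = 0.185540,  N(−d₂) = 0.532096
Put price V = K·e^{−rT}·N(−d₂) − S·N(−d₁) = 66.376732 − 34.417733 = 31.958999
ρ = −K·T·e^{−rT}·N(−d₂) = -197.172081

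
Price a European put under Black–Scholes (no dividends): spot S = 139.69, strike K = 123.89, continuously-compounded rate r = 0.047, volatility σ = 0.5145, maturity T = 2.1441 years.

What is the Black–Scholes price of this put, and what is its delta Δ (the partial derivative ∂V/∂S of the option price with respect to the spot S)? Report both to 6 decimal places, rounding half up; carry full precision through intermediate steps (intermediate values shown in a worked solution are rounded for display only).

σ√T = 0.5145·√2.1441 = 0.753369
d₁ = (ln(S/K) + (r+σ²/2)T) / (σ√T) = (ln(139.69/123.89) + (0.047+0.5145²/2)·2.1441) / 0.753369 = (0.120032 + 0.384555) / 0.753369 = 0.669774
d₂ = d₁ − σ√T = 0.669774 − 0.753369 = -0.083596
e^{−rT} = e^{−0.047·2.1441} = 0.904139
N(−d₁) = 0.251501,  N(−d₂) = 0.533311
Put price V = K·e^{−rT}·N(−d₂) − S·N(−d₁) = 59.738149 − 35.132178 = 24.605971
Δ = −N(−d₁) = -0.251501

price = 24.605971
Δ = -0.251501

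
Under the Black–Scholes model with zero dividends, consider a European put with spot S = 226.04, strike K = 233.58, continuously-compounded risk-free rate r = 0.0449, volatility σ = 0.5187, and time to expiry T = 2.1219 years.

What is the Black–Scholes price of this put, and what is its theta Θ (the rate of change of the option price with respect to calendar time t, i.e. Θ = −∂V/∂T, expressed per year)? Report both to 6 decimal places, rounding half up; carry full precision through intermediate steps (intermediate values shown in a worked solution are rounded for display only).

σ√T = 0.5187·√2.1219 = 0.755577
d₁ = (ln(S/K) + (r+σ²/2)T) / (σ√T) = (ln(226.04/233.58) + (0.0449+0.5187²/2)·2.1219) / 0.755577 = (-0.032813 + 0.380722) / 0.755577 = 0.460455
d₂ = d₁ − σ√T = 0.460455 − 0.755577 = -0.295122
e^{−rT} = e^{−0.0449·2.1219} = 0.909124
N(−d₁) = 0.322595,  N(−d₂) = 0.616050
Put price V = K·e^{−rT}·N(−d₂) − S·N(−d₁) = 130.820193 − 72.919364 = 57.900828
φ(d₁) = (1/√(2π))·e^{−d₁²/2} = 0.358815
Θ = −S·φ(d₁)·σ/(2√T) + r·K·e^{−rT}·N(−d₂) = −14.440424 + 5.873827 = -8.566597

price = 57.900828
Θ = -8.566597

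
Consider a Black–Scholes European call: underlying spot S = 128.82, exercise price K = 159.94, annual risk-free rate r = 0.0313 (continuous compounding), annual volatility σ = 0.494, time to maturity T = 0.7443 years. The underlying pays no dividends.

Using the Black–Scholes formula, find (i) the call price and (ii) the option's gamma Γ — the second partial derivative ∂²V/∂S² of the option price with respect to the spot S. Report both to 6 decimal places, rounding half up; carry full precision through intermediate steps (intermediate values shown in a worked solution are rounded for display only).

σ√T = 0.494·√0.7443 = 0.426188
d₁ = (ln(S/K) + (r+σ²/2)T) / (σ√T) = (ln(128.82/159.94) + (0.0313+0.494²/2)·0.7443) / 0.426188 = (-0.216383 + 0.114115) / 0.426188 = -0.239960
d₂ = d₁ − σ√T = -0.239960 − 0.426188 = -0.666148
e^{−rT} = e^{−0.0313·0.7443} = 0.976973
N(d₁) = 0.405181,  N(d₂) = 0.252658
Call price V = S·N(d₁) − K·e^{−rT}·N(d₂) = 52.195362 − 39.479628 = 12.715733
φ(d₁) = (1/√(2π))·e^{−d₁²/2} = 0.387620
Γ = φ(d₁) / (S·σ·√T) = 0.007060

price = 12.715733
Γ = 0.007060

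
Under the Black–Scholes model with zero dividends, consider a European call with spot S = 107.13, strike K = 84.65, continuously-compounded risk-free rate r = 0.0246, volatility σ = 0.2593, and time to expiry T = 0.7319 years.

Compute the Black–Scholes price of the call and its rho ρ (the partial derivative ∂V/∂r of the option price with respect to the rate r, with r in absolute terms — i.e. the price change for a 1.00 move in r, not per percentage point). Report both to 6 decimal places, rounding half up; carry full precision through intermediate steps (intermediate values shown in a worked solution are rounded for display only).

σ√T = 0.2593·√0.7319 = 0.221834
d₁ = (ln(S/K) + (r+σ²/2)T) / (σ√T) = (ln(107.13/84.65) + (0.0246+0.2593²/2)·0.7319) / 0.221834 = (0.235518 + 0.042610) / 0.221834 = 1.253765
d₂ = d₁ − σ√T = 1.253765 − 0.221834 = 1.031931
e^{−rT} = e^{−0.0246·0.7319} = 0.982156
N(d₁) = 0.895036,  N(d₂) = 0.848948
Call price V = S·N(d₁) − K·e^{−rT}·N(d₂) = 95.885236 − 70.581122 = 25.304114
ρ = K·T·e^{−rT}·N(d₂) = 51.658323

price = 25.304114
ρ = 51.658323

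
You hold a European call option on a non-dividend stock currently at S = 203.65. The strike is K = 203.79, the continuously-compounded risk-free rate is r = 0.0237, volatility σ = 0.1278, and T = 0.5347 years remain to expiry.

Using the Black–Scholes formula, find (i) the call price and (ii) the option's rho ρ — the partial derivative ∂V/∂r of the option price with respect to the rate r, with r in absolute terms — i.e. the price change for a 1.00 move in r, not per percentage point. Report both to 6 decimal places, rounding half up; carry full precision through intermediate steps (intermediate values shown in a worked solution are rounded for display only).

σ√T = 0.1278·√0.5347 = 0.093451
d₁ = (ln(S/K) + (r+σ²/2)T) / (σ√T) = (ln(203.65/203.79) + (0.0237+0.1278²/2)·0.5347) / 0.093451 = (-0.000687 + 0.017039) / 0.093451 = 0.174976
d₂ = d₁ − σ√T = 0.174976 − 0.093451 = 0.081525
e^{−rT} = e^{−0.0237·0.5347} = 0.987408
N(d₁) = 0.569451,  N(d₂) = 0.532488
Call price V = S·N(d₁) − K·e^{−rT}·N(d₂) = 115.968646 − 107.149173 = 8.819473
ρ = K·T·e^{−rT}·N(d₂) = 57.292663

price = 8.819473
ρ = 57.292663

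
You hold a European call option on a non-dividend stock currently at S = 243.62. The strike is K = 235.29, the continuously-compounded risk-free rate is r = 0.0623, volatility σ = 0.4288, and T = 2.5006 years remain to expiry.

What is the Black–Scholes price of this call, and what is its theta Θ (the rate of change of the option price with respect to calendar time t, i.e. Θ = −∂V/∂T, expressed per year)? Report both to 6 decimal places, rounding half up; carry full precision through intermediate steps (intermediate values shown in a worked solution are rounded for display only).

σ√T = 0.4288·√2.5006 = 0.678074
d₁ = (ln(S/K) + (r+σ²/2)T) / (σ√T) = (ln(243.62/235.29) + (0.0623+0.4288²/2)·2.5006) / 0.678074 = (0.034791 + 0.385679) / 0.678074 = 0.620095
d₂ = d₁ − σ√T = 0.620095 − 0.678074 = -0.057979
e^{−rT} = e^{−0.0623·2.5006} = 0.855741
N(d₁) = 0.732402,  N(d₂) = 0.476883
Call price V = S·N(d₁) − K·e^{−rT}·N(d₂) = 178.427877 − 96.019087 = 82.408789
φ(d₁) = (1/√(2π))·e^{−d₁²/2} = 0.329165
Θ = −S·φ(d₁)·σ/(2√T) − r·K·e^{−rT}·N(d₂) = −10.872481 − 5.981989 = -16.854470

price = 82.408789
Θ = -16.854470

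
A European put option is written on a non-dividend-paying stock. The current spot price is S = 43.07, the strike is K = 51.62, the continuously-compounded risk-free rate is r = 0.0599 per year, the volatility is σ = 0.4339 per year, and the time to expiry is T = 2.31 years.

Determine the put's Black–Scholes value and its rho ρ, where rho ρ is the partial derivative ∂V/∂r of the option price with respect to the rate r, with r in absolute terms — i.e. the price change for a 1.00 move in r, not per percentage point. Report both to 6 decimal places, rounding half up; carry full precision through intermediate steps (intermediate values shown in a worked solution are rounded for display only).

σ√T = 0.4339·√2.31 = 0.659471
d₁ = (ln(S/K) + (r+σ²/2)T) / (σ√T) = (ln(43.07/51.62) + (0.0599+0.4339²/2)·2.31) / 0.659471 = (-0.181082 + 0.355820) / 0.659471 = 0.264966
d₂ = d₁ − σ√T = 0.264966 − 0.659471 = -0.394505
e^{−rT} = e^{−0.0599·2.31} = 0.870777
N(−d₁) = 0.395518,  N(−d₂) = 0.653396
Put price V = K·e^{−rT}·N(−d₂) − S·N(−d₁) = 29.369831 − 17.034951 = 12.334880
ρ = −K·T·e^{−rT}·N(−d₂) = -67.844310

price = 12.334880
ρ = -67.844310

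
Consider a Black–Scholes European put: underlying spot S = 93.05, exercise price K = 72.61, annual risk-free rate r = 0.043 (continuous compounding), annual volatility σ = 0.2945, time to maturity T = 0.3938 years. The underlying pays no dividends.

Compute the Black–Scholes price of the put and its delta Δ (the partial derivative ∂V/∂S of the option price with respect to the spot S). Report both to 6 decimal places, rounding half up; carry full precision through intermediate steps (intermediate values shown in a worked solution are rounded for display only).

price = 0.510987
Δ = -0.063487

σ√T = 0.2945·√0.3938 = 0.184809
d₁ = (ln(S/K) + (r+σ²/2)T) / (σ√T) = (ln(93.05/72.61) + (0.043+0.2945²/2)·0.3938) / 0.184809 = (0.248034 + 0.034011) / 0.184809 = 1.526143
d₂ = d₁ − σ√T = 1.526143 − 0.184809 = 1.341334
e^{−rT} = e^{−0.043·0.3938} = 0.983209
N(−d₁) = 0.063487,  N(−d₂) = 0.089906
Put price V = K·e^{−rT}·N(−d₂) − S·N(−d₁) = 6.418469 − 5.907482 = 0.510987
Δ = −N(−d₁) = -0.063487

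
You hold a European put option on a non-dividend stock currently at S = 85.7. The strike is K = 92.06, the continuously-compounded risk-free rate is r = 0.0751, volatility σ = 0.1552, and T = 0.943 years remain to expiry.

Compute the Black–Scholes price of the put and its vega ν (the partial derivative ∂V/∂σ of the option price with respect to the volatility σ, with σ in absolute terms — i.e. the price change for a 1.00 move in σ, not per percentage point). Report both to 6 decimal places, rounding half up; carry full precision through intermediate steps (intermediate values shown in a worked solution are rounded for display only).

σ√T = 0.1552·√0.943 = 0.150712
d₁ = (ln(S/K) + (r+σ²/2)T) / (σ√T) = (ln(85.7/92.06) + (0.0751+0.1552²/2)·0.943) / 0.150712 = (-0.071588 + 0.082176) / 0.150712 = 0.070257
d₂ = d₁ − σ√T = 0.070257 − 0.150712 = -0.080455
e^{−rT} = e^{−0.0751·0.943} = 0.931630
N(−d₁) = 0.471994,  N(−d₂) = 0.532062
Put price V = K·e^{−rT}·N(−d₂) − S·N(−d₁) = 45.632774 − 40.449920 = 5.182855
φ(d₁) = (1/√(2π))·e^{−d₁²/2} = 0.397959
ν = S·φ(d₁)·√T = 33.118821

price = 5.182855
ν = 33.118821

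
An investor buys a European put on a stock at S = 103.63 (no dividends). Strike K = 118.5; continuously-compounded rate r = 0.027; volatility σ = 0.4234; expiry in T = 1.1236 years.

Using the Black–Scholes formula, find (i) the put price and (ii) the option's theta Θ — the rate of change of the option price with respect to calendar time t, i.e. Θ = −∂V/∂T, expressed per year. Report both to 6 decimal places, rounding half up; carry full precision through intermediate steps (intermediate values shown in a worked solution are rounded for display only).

price = 25.577390
Θ = -6.159442

σ√T = 0.4234·√1.1236 = 0.448804
d₁ = (ln(S/K) + (r+σ²/2)T) / (σ√T) = (ln(103.63/118.5) + (0.027+0.4234²/2)·1.1236) / 0.448804 = (-0.134086 + 0.131050) / 0.448804 = -0.006765
d₂ = d₁ − σ√T = -0.006765 − 0.448804 = -0.455569
e^{−rT} = e^{−0.027·1.1236} = 0.970118
N(−d₁) = 0.502699,  N(−d₂) = 0.675650
Put price V = K·e^{−rT}·N(−d₂) − S·N(−d₁) = 77.672089 − 52.094700 = 25.577390
φ(d₁) = (1/√(2π))·e^{−d₁²/2} = 0.398933
Θ = −S·φ(d₁)·σ/(2√T) + r·K·e^{−rT}·N(−d₂) = −8.256588 + 2.097146 = -6.159442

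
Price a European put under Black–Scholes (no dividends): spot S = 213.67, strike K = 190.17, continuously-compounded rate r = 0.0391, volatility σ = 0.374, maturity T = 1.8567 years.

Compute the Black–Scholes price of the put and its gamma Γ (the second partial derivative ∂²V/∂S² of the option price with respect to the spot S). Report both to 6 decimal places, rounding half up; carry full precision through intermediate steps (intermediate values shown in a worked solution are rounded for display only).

price = 23.470753
Γ = 0.003012

σ√T = 0.374·√1.8567 = 0.509615
d₁ = (ln(S/K) + (r+σ²/2)T) / (σ√T) = (ln(213.67/190.17) + (0.0391+0.374²/2)·1.8567) / 0.509615 = (0.116514 + 0.202451) / 0.509615 = 0.625894
d₂ = d₁ − σ√T = 0.625894 − 0.509615 = 0.116279
e^{−rT} = e^{−0.0391·1.8567} = 0.929976
N(−d₁) = 0.265692,  N(−d₂) = 0.453716
Put price V = K·e^{−rT}·N(−d₂) − S·N(−d₁) = 80.241206 − 56.770453 = 23.470753
φ(d₁) = (1/√(2π))·e^{−d₁²/2} = 0.327978
Γ = φ(d₁) / (S·σ·√T) = 0.003012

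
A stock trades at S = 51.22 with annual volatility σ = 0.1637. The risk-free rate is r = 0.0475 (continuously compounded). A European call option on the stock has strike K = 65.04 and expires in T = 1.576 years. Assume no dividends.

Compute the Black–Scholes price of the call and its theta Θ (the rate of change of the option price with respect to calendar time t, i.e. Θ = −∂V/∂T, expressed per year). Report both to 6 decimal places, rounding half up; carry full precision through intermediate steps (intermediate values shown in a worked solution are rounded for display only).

price = 1.373804
Θ = -1.573151

σ√T = 0.1637·√1.576 = 0.205507
d₁ = (ln(S/K) + (r+σ²/2)T) / (σ√T) = (ln(51.22/65.04) + (0.0475+0.1637²/2)·1.576) / 0.205507 = (-0.238872 + 0.095977) / 0.205507 = -0.695333
d₂ = d₁ − σ√T = -0.695333 − 0.205507 = -0.900840
e^{−rT} = e^{−0.0475·1.576} = 0.927873
N(d₁) = 0.243423,  N(d₂) = 0.183837
Call price V = S·N(d₁) − K·e^{−rT}·N(d₂) = 12.468146 − 11.094342 = 1.373804
φ(d₁) = (1/√(2π))·e^{−d₁²/2} = 0.313272
Θ = −S·φ(d₁)·σ/(2√T) − r·K·e^{−rT}·N(d₂) = −1.046170 − 0.526981 = -1.573151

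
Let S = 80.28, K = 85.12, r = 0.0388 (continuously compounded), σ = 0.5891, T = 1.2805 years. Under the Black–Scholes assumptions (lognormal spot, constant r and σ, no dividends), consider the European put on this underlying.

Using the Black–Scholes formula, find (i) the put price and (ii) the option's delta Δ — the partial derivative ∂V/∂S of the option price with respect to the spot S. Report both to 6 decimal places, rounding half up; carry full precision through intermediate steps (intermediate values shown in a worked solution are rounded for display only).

σ√T = 0.5891·√1.2805 = 0.666621
d₁ = (ln(S/K) + (r+σ²/2)T) / (σ√T) = (ln(80.28/85.12) + (0.0388+0.5891²/2)·1.2805) / 0.666621 = (-0.058542 + 0.271875) / 0.666621 = 0.320022
d₂ = d₁ − σ√T = 0.320022 − 0.666621 = -0.346598
e^{−rT} = e^{−0.0388·1.2805} = 0.951531
N(−d₁) = 0.374476,  N(−d₂) = 0.635553
Put price V = K·e^{−rT}·N(−d₂) − S·N(−d₁) = 51.476202 − 30.062910 = 21.413292
Δ = −N(−d₁) = -0.374476

price = 21.413292
Δ = -0.374476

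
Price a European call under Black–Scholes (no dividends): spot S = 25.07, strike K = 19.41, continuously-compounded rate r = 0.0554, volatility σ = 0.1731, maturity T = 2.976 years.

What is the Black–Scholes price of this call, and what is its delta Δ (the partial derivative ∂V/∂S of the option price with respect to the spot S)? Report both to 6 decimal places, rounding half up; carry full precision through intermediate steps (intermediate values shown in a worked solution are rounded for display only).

price = 8.826585
Δ = 0.940421

σ√T = 0.1731·√2.976 = 0.298616
d₁ = (ln(S/K) + (r+σ²/2)T) / (σ√T) = (ln(25.07/19.41) + (0.0554+0.1731²/2)·2.976) / 0.298616 = (0.255884 + 0.209456) / 0.298616 = 1.558320
d₂ = d₁ − σ√T = 1.558320 − 0.298616 = 1.259704
e^{−rT} = e^{−0.0554·2.976} = 0.848004
N(d₁) = 0.940421,  N(d₂) = 0.896112
Call price V = S·N(d₁) − K·e^{−rT}·N(d₂) = 23.576362 − 14.749777 = 8.826585
Δ = N(d₁) = 0.940421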